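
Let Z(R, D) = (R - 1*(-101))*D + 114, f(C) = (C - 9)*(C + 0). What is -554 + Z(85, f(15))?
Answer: 16300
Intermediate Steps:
f(C) = C*(-9 + C) (f(C) = (-9 + C)*C = C*(-9 + C))
Z(R, D) = 114 + D*(101 + R) (Z(R, D) = (R + 101)*D + 114 = (101 + R)*D + 114 = D*(101 + R) + 114 = 114 + D*(101 + R))
-554 + Z(85, f(15)) = -554 + (114 + 101*(15*(-9 + 15)) + (15*(-9 + 15))*85) = -554 + (114 + 101*(15*6) + (15*6)*85) = -554 + (114 + 101*90 + 90*85) = -554 + (114 + 9090 + 7650) = -554 + 16854 = 16300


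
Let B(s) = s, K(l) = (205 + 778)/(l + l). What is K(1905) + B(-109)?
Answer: -414307/3810 ≈ -108.74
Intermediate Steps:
K(l) = 983/(2*l) (K(l) = 983/((2*l)) = 983*(1/(2*l)) = 983/(2*l))
K(1905) + B(-109) = (983/2)/1905 - 109 = (983/2)*(1/1905) - 109 = 983/3810 - 109 = -414307/3810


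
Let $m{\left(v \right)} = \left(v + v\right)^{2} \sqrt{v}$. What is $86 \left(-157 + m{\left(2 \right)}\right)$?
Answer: $-13502 + 1376 \sqrt{2} \approx -11556.0$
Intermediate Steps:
$m{\left(v \right)} = 4 v^{\frac{5}{2}}$ ($m{\left(v \right)} = \left(2 v\right)^{2} \sqrt{v} = 4 v^{2} \sqrt{v} = 4 v^{\frac{5}{2}}$)
$86 \left(-157 + m{\left(2 \right)}\right) = 86 \left(-157 + 4 \cdot 2^{\frac{5}{2}}\right) = 86 \left(-157 + 4 \cdot 4 \sqrt{2}\right) = 86 \left(-157 + 16 \sqrt{2}\right) = -13502 + 1376 \sqrt{2}$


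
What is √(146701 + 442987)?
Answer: 2*√147422 ≈ 767.91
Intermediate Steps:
√(146701 + 442987) = √589688 = 2*√147422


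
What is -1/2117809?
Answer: -1/2117809 ≈ -4.7219e-7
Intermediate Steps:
-1/2117809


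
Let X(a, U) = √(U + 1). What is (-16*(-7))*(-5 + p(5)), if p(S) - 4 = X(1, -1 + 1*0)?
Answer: -112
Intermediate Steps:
X(a, U) = √(1 + U)
p(S) = 4 (p(S) = 4 + √(1 + (-1 + 1*0)) = 4 + √(1 + (-1 + 0)) = 4 + √(1 - 1) = 4 + √0 = 4 + 0 = 4)
(-16*(-7))*(-5 + p(5)) = (-16*(-7))*(-5 + 4) = 112*(-1) = -112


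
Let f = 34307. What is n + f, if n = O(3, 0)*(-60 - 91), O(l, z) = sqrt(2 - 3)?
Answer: 34307 - 151*I ≈ 34307.0 - 151.0*I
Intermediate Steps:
O(l, z) = I (O(l, z) = sqrt(-1) = I)
n = -151*I (n = I*(-60 - 91) = I*(-151) = -151*I ≈ -151.0*I)
n + f = -151*I + 34307 = 34307 - 151*I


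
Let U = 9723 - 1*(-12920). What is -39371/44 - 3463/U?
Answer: -891629925/996292 ≈ -894.95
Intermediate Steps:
U = 22643 (U = 9723 + 12920 = 22643)
-39371/44 - 3463/U = -39371/44 - 3463/22643 = -891629925/996292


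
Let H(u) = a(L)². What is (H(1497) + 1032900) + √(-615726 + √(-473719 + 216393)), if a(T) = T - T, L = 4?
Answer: 1032900 + √(-615726 + I*√257326) ≈ 1.0329e+6 + 784.68*I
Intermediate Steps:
a(T) = 0
H(u) = 0 (H(u) = 0² = 0)
(H(1497) + 1032900) + √(-615726 + √(-473719 + 216393)) = (0 + 1032900) + √(-615726 + √(-473719 + 216393)) = 1032900 + √(-615726 + √(-257326)) = 1032900 + √(-615726 + I*√257326)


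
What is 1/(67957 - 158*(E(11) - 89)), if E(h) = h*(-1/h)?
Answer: 1/82177 ≈ 1.2169e-5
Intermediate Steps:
E(h) = -1
1/(67957 - 158*(E(11) - 89)) = 1/(67957 - 158*(-1 - 89)) = 1/(67957 - 158*(-90)) = 1/(67957 + 14220) = 1/82177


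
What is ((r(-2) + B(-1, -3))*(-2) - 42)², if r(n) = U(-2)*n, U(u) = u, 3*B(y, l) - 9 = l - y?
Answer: 26896/9 ≈ 2988.4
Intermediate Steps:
B(y, l) = 3 - y/3 + l/3 (B(y, l) = 3 + (l - y)/3 = 3 + (-y/3 + l/3) = 3 - y/3 + l/3)
r(n) = -2*n
((r(-2) + B(-1, -3))*(-2) - 42)² = ((-2*(-2) + (3 - ⅓*(-1) + (⅓)*(-3)))*(-2) - 42)² = ((4 + (3 + ⅓ - 1))*(-2) - 42)² = ((4 + 7/3)*(-2) - 42)² = ((19/3)*(-2) - 42)² = (-38/3 - 42)² = (-164/3)² = 26896/9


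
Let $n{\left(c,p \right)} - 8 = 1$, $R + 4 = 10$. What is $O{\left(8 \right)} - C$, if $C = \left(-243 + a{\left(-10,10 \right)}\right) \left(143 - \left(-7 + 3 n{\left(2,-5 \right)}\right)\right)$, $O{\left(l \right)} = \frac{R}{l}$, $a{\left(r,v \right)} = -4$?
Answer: $\frac{121527}{4} \approx 30382.0$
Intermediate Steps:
$R = 6$ ($R = -4 + 10 = 6$)
$n{\left(c,p \right)} = 9$ ($n{\left(c,p \right)} = 8 + 1 = 9$)
$O{\left(l \right)} = \frac{6}{l}$
$C = -30381$ ($C = \left(-243 - 4\right) \left(143 + \left(7 - 27\right)\right) = - 247 \left(143 + \left(7 - 27\right)\right) = - 247 \left(143 - 20\right) = \left(-247\right) 123 = -30381$)
$O{\left(8 \right)} - C = \frac{6}{8} - -30381 = 6 \cdot \frac{1}{8} + 30381 = \frac{3}{4} + 30381 = \frac{121527}{4}$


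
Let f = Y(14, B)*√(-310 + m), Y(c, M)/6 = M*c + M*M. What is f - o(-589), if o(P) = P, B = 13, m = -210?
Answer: 589 + 4212*I*√130 ≈ 589.0 + 48024.0*I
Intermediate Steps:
Y(c, M) = 6*M² + 6*M*c (Y(c, M) = 6*(M*c + M*M) = 6*(M*c + M²) = 6*(M² + M*c) = 6*M² + 6*M*c)
f = 4212*I*√130 (f = (6*13*(13 + 14))*√(-310 - 210) = (6*13*27)*√(-520) = 2106*(2*I*√130) = 4212*I*√130 ≈ 48024.0*I)
f - o(-589) = 4212*I*√130 - 1*(-589) = 4212*I*√130 + 589 = 589 + 4212*I*√130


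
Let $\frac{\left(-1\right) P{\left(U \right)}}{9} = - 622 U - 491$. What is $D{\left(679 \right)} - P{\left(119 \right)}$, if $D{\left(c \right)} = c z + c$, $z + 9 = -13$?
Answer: $-684840$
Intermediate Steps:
$z = -22$ ($z = -9 - 13 = -22$)
$D{\left(c \right)} = - 21 c$ ($D{\left(c \right)} = c \left(-22\right) + c = - 22 c + c = - 21 c$)
$P{\left(U \right)} = 4419 + 5598 U$ ($P{\left(U \right)} = - 9 \left(- 622 U - 491\right) = - 9 \left(-491 - 622 U\right) = 4419 + 5598 U$)
$D{\left(679 \right)} - P{\left(119 \right)} = \left(-21\right) 679 - \left(4419 + 5598 \cdot 119\right) = -14259 - \left(4419 + 666162\right) = -14259 - 670581 = -684840$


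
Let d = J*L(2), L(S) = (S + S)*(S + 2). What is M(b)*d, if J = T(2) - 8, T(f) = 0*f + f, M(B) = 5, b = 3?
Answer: -480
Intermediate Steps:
L(S) = 2*S*(2 + S) (L(S) = (2*S)*(2 + S) = 2*S*(2 + S))
T(f) = f (T(f) = 0 + f = f)
J = -6 (J = 2 - 8 = -6)
d = -96 (d = -12*2*(2 + 2) = -12*2*4 = -6*16 = -96)
M(b)*d = 5*(-96) = -480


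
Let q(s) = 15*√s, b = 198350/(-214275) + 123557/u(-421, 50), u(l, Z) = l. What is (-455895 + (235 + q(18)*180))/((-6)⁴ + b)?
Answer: -328839888612/722825495 + 1169118684*√2/144565099 ≈ -443.50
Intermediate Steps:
b = -1062347261/3608391 (b = 198350/(-214275) + 123557/(-421) = 198350*(-1/214275) + 123557*(-1/421) = -7934/8571 - 123557/421 = -1062347261/3608391 ≈ -294.41)
(-455895 + (235 + q(18)*180))/((-6)⁴ + b) = (-455895 + (235 + (15*√18)*180))/((-6)⁴ - 1062347261/3608391) = (-455895 + (235 + (15*(3*√2))*180))/(1296 - 1062347261/3608391) = (-455895 + (235 + (45*√2)*180))/(3614127475/3608391) = (-455895 + (235 + 8100*√2))*(3608391/3614127475) = (-455660 + 8100*√2)*(3608391/3614127475) = -328839888612/722825495 + 1169118684*√2/144565099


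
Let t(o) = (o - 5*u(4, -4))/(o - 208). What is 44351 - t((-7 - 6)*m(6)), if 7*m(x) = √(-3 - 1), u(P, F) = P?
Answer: 1808674198/40781 - 658*I/40781 ≈ 44351.0 - 0.016135*I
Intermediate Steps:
m(x) = 2*I/7 (m(x) = √(-3 - 1)/7 = √(-4)/7 = (2*I)/7 = 2*I/7)
t(o) = (-20 + o)/(-208 + o) (t(o) = (o - 5*4)/(o - 208) = (o - 20)/(-208 + o) = (-20 + o)/(-208 + o))
44351 - t((-7 - 6)*m(6)) = 44351 - (-20 + (-7 - 6)*(2*I/7))/(-208 + (-7 - 6)*(2*I/7)) = 44351 - (-20 - 26*I/7)/(-208 - 26*I/7) = 44351 - 49*(-208 + 26*I/7)/2120612*(-20 - 26*I/7) = 44351 - 49*(-208 + 26*I/7)*(-20 - 26*I/7)/2120612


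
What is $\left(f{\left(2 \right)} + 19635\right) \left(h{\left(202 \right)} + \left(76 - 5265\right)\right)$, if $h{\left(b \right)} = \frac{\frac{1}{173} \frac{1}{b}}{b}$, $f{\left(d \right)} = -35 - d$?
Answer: $- \frac{358933728564213}{3529546} \approx -1.0169 \cdot 10^{8}$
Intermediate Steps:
$h{\left(b \right)} = \frac{1}{173 b^{2}}$ ($h{\left(b \right)} = \frac{\frac{1}{173} \frac{1}{b}}{b} = \frac{1}{173 b^{2}}$)
$\left(f{\left(2 \right)} + 19635\right) \left(h{\left(202 \right)} + \left(76 - 5265\right)\right) = \left(\left(-35 - 2\right) + 19635\right) \left(\frac{1}{173 \cdot 40804} + \left(76 - 5265\right)\right) = \left(\left(-35 - 2\right) + 19635\right) \left(\frac{1}{173} \cdot \frac{1}{40804} + \left(76 - 5265\right)\right) = \left(-37 + 19635\right) \left(\frac{1}{7059092} - 5189\right) = 19598 \left(- \frac{36629628387}{7059092}\right) = - \frac{358933728564213}{3529546}$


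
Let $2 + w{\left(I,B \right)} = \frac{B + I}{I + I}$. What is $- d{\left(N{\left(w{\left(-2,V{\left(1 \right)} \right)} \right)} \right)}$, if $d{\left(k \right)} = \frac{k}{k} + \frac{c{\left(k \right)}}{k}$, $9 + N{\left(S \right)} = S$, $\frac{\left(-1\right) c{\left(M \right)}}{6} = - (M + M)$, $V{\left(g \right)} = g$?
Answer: $-13$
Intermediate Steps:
$w{\left(I,B \right)} = -2 + \frac{B + I}{2 I}$ ($w{\left(I,B \right)} = -2 + \frac{B + I}{I + I} = -2 + \frac{B + I}{2 I}$)
$c{\left(M \right)} = 12 M$ ($c{\left(M \right)} = - 6 \left(- (M + M)\right) = - 6 \left(- 2 M\right) = 12 M$)
$N{\left(S \right)} = -9 + S$
$d{\left(k \right)} = 13$ ($d{\left(k \right)} = \frac{k}{k} + \frac{12 k}{k} = 1 + 12 = 13$)
$- d{\left(N{\left(w{\left(-2,V{\left(1 \right)} \right)} \right)} \right)} = \left(-1\right) 13 = -13$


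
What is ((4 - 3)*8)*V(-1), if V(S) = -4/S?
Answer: 32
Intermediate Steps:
((4 - 3)*8)*V(-1) = ((4 - 3)*8)*(-4/(-1)) = (1*8)*(-4*(-1)) = 8*4 = 32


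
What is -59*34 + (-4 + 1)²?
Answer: -1997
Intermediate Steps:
-59*34 + (-4 + 1)² = -2006 + (-3)² = -2006 + 9 = -1997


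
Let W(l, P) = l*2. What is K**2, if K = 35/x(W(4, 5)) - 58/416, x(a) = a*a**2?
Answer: 223729/44302336 ≈ 0.0050500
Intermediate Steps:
W(l, P) = 2*l
x(a) = a**3
K = -473/6656 (K = 35/((2*4)**3) - 58/416 = 35/(8**3) - 58*1/416 = 35/512 - 29/208 = -473/6656 ≈ -0.071064)
K**2 = (-473/6656)**2 = 223729/44302336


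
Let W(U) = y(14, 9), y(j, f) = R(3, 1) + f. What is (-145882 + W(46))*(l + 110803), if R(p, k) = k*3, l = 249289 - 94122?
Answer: -38797043900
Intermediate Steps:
l = 155167
R(p, k) = 3*k
y(j, f) = 3 + f (y(j, f) = 3*1 + f = 3 + f)
W(U) = 12 (W(U) = 3 + 9 = 12)
(-145882 + W(46))*(l + 110803) = (-145882 + 12)*(155167 + 110803) = -145870*265970 = -38797043900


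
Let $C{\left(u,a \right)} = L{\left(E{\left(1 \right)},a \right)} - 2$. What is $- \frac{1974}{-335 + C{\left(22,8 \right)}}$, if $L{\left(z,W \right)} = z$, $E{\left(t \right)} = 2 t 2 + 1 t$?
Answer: $\frac{987}{166} \approx 5.9458$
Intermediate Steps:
$E{\left(t \right)} = 5 t$ ($E{\left(t \right)} = 4 t + t = 5 t$)
$C{\left(u,a \right)} = 3$ ($C{\left(u,a \right)} = 5 \cdot 1 - 2 = 5 - 2 = 3$)
$- \frac{1974}{-335 + C{\left(22,8 \right)}} = - \frac{1974}{-335 + 3} = - \frac{1974}{-332} = \left(-1974\right) \left(- \frac{1}{332}\right) = \frac{987}{166}$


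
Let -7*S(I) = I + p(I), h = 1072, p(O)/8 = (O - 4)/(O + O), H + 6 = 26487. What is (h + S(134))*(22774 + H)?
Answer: 24308820150/469 ≈ 5.1831e+7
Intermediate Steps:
H = 26481 (H = -6 + 26487 = 26481)
p(O) = 4*(-4 + O)/O (p(O) = 8*((O - 4)/(O + O)) = 8*((-4 + O)/((2*O))) = 8*((-4 + O)*(1/(2*O))) = 8*((-4 + O)/(2*O)) = 4*(-4 + O)/O)
S(I) = -4/7 - I/7 + 16/(7*I) (S(I) = -(I + (4 - 16/I))/7 = -(4 + I - 16/I)/7 = -4/7 - I/7 + 16/(7*I))
(h + S(134))*(22774 + H) = (1072 + (1/7)*(16 - 1*134**2 - 4*134)/134)*(22774 + 26481) = (1072 + (1/7)*(1/134)*(16 - 1*17956 - 536))*49255 = (1072 + (1/7)*(1/134)*(16 - 17956 - 536))*49255 = (1072 + (1/7)*(1/134)*(-18476))*49255 = (1072 - 9238/469)*49255 = (493530/469)*49255 = 24308820150/469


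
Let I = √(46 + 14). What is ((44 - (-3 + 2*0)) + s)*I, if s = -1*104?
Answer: -114*√15 ≈ -441.52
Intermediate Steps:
s = -104
I = 2*√15 (I = √60 = 2*√15 ≈ 7.7460)
((44 - (-3 + 2*0)) + s)*I = ((44 - (-3 + 2*0)) - 104)*(2*√15) = ((44 - (-3 + 0)) - 104)*(2*√15) = ((44 - 1*(-3)) - 104)*(2*√15) = ((44 + 3) - 104)*(2*√15) = (47 - 104)*(2*√15) = -114*√15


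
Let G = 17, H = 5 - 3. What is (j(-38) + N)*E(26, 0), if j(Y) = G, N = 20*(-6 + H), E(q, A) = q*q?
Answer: -42588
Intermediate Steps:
E(q, A) = q**2
H = 2
N = -80 (N = 20*(-6 + 2) = 20*(-4) = -80)
j(Y) = 17
(j(-38) + N)*E(26, 0) = (17 - 80)*26**2 = -63*676 = -42588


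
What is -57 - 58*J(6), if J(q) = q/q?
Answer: -115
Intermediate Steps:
J(q) = 1
-57 - 58*J(6) = -57 - 58*1 = -57 - 58 = -115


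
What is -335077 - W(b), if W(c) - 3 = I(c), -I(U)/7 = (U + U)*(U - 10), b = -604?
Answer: 4856904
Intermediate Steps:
I(U) = -14*U*(-10 + U) (I(U) = -7*(U + U)*(U - 10) = -7*2*U*(-10 + U) = -14*U*(-10 + U))
W(c) = 3 + 14*c*(10 - c)
-335077 - W(b) = -335077 - (3 - 14*(-604)*(-10 - 604)) = -335077 - (3 - 14*(-604)*(-614)) = -335077 - (3 - 5191984) = -335077 - 1*(-5191981) = -335077 + 5191981 = 4856904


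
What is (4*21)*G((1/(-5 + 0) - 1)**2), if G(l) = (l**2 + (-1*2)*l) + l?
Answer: 33264/625 ≈ 53.222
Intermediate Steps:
G(l) = l**2 - l (G(l) = (l**2 - 2*l) + l = l**2 - l)
(4*21)*G((1/(-5 + 0) - 1)**2) = (4*21)*((1/(-5 + 0) - 1)**2*(-1 + (1/(-5 + 0) - 1)**2)) = 84*((1/(-5) - 1)**2*(-1 + (1/(-5) - 1)**2)) = 84*((-1/5 - 1)**2*(-1 + (-1/5 - 1)**2)) = 84*((-6/5)**2*(-1 + (-6/5)**2)) = 84*(36*(-1 + 36/25)/25) = 84*((36/25)*(11/25)) = 84*(396/625) = 33264/625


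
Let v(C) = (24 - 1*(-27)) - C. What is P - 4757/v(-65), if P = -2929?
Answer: -344521/116 ≈ -2970.0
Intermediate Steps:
v(C) = 51 - C (v(C) = (24 + 27) - C = 51 - C)
P - 4757/v(-65) = -2929 - 4757/(51 - 1*(-65)) = -2929 - 4757/(51 + 65) = -2929 - 4757/116 = -344521/116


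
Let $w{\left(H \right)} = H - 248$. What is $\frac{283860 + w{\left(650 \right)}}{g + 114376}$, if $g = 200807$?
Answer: $\frac{8614}{9551} \approx 0.9019$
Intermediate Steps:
$w{\left(H \right)} = -248 + H$ ($w{\left(H \right)} = H - 248 = -248 + H$)
$\frac{283860 + w{\left(650 \right)}}{g + 114376} = \frac{283860 + \left(-248 + 650\right)}{200807 + 114376} = \frac{283860 + 402}{315183} = 284262 \cdot \frac{1}{315183} = \frac{8614}{9551}$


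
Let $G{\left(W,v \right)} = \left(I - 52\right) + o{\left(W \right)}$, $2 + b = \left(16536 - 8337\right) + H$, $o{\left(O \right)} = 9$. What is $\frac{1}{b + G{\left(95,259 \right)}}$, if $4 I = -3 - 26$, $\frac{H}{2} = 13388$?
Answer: $\frac{4}{139691} \approx 2.8635 \cdot 10^{-5}$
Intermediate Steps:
$H = 26776$ ($H = 2 \cdot 13388 = 26776$)
$b = 34973$ ($b = -2 + \left(\left(16536 - 8337\right) + 26776\right) = -2 + \left(8199 + 26776\right) = -2 + 34975 = 34973$)
$I = - \frac{29}{4}$ ($I = \frac{-3 - 26}{4} = \frac{1}{4} \left(-29\right) = - \frac{29}{4} \approx -7.25$)
$G{\left(W,v \right)} = - \frac{201}{4}$ ($G{\left(W,v \right)} = \left(- \frac{29}{4} - 52\right) + 9 = - \frac{237}{4} + 9 = - \frac{201}{4}$)
$\frac{1}{b + G{\left(95,259 \right)}} = \frac{1}{34973 - \frac{201}{4}} = \frac{1}{\frac{139691}{4}} = \frac{4}{139691}$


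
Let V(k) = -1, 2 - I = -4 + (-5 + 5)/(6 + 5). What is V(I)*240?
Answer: -240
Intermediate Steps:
I = 6 (I = 2 - (-4 + (-5 + 5)/(6 + 5)) = 2 - (-4 + 0/11) = 2 - (-4 + 0*(1/11)) = 2 - (-4 + 0) = 2 - 1*(-4) = 2 + 4 = 6)
V(I)*240 = -1*240 = -240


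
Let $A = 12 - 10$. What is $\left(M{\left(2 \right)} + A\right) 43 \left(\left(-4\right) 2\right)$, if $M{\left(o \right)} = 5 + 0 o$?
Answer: $-2408$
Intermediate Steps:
$A = 2$ ($A = 12 - 10 = 2$)
$M{\left(o \right)} = 5$ ($M{\left(o \right)} = 5 + 0 = 5$)
$\left(M{\left(2 \right)} + A\right) 43 \left(\left(-4\right) 2\right) = \left(5 + 2\right) 43 \left(\left(-4\right) 2\right) = 7 \cdot 43 \left(-8\right) = 301 \left(-8\right) = -2408$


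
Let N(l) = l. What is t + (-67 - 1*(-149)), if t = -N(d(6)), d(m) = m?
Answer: 76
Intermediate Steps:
t = -6 (t = -1*6 = -6)
t + (-67 - 1*(-149)) = -6 + (-67 - 1*(-149)) = -6 + (-67 + 149) = -6 + 82 = 76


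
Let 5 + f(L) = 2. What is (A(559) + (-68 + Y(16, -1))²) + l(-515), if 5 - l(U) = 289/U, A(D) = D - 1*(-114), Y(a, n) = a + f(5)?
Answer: 1907334/515 ≈ 3703.6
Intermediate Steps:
f(L) = -3 (f(L) = -5 + 2 = -3)
Y(a, n) = -3 + a (Y(a, n) = a - 3 = -3 + a)
A(D) = 114 + D (A(D) = D + 114 = 114 + D)
l(U) = 5 - 289/U
(A(559) + (-68 + Y(16, -1))²) + l(-515) = ((114 + 559) + (-68 + (-3 + 16))²) + (5 - 289/(-515)) = (673 + (-68 + 13)²) + (5 - 289*(-1/515)) = (673 + (-55)²) + (5 + 289/515) = (673 + 3025) + 2864/515 = 3698 + 2864/515 = 1907334/515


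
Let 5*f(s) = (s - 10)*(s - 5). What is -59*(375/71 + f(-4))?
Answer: -638439/355 ≈ -1798.4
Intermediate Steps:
f(s) = (-10 + s)*(-5 + s)/5 (f(s) = ((s - 10)*(s - 5))/5 = ((-10 + s)*(-5 + s))/5 = (-10 + s)*(-5 + s)/5)
-59*(375/71 + f(-4)) = -59*(375/71 + (10 - 3*(-4) + (1/5)*(-4)**2)) = -59*(375*(1/71) + (10 + 12 + (1/5)*16)) = -59*(375/71 + (10 + 12 + 16/5)) = -59*(375/71 + 126/5) = -59*10821/355 = -638439/355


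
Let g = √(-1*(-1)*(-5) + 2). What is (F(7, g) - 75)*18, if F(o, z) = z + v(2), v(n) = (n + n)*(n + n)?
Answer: -1062 + 18*I*√3 ≈ -1062.0 + 31.177*I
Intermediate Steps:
v(n) = 4*n² (v(n) = (2*n)*(2*n) = 4*n²)
g = I*√3 (g = √(1*(-5) + 2) = √(-5 + 2) = √(-3) = I*√3 ≈ 1.732*I)
F(o, z) = 16 + z (F(o, z) = z + 4*2² = z + 4*4 = z + 16 = 16 + z)
(F(7, g) - 75)*18 = ((16 + I*√3) - 75)*18 = (-59 + I*√3)*18 = -1062 + 18*I*√3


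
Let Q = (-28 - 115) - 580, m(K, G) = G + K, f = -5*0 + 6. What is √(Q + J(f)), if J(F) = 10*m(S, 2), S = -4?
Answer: I*√743 ≈ 27.258*I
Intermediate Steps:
f = 6 (f = 0 + 6 = 6)
J(F) = -20 (J(F) = 10*(2 - 4) = 10*(-2) = -20)
Q = -723 (Q = -143 - 580 = -723)
√(Q + J(f)) = √(-723 - 20) = √(-743) = I*√743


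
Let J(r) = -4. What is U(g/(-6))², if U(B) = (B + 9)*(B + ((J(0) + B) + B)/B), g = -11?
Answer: 50197225/156816 ≈ 320.10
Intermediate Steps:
U(B) = (9 + B)*(B + (-4 + 2*B)/B) (U(B) = (B + 9)*(B + ((-4 + B) + B)/B) = (9 + B)*(B + (-4 + 2*B)/B))
U(g/(-6))² = (14 + (-11/(-6))² - 36/((-11/(-6))) + 11*(-11/(-6)))² = (14 + (-11*(-⅙))² - 36/((-11*(-⅙))) + 11*(-11*(-⅙)))² = (14 + (11/6)² - 36/11/6 + 11*(11/6))² = (14 + 121/36 - 36*6/11 + 121/6)² = (14 + 121/36 - 216/11 + 121/6)² = (7085/396)² = 50197225/156816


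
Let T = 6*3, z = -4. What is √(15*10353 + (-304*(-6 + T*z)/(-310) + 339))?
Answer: 3*√415252130/155 ≈ 394.41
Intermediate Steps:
T = 18
√(15*10353 + (-304*(-6 + T*z)/(-310) + 339)) = √(15*10353 + (-304*(-6 + 18*(-4))/(-310) + 339)) = √(155295 + (-304*(-6 - 72)*(-1)/310 + 339)) = √(155295 + (-(-23712)*(-1)/310 + 339)) = √(155295 + (-304*39/155 + 339)) = √(155295 + (-11856/155 + 339)) = √(155295 + 40689/155) = √(24111414/155) = 3*√415252130/155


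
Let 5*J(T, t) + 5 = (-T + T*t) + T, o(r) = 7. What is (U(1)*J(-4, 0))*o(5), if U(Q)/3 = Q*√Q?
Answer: -21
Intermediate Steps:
U(Q) = 3*Q^(3/2) (U(Q) = 3*(Q*√Q) = 3*Q^(3/2))
J(T, t) = -1 + T*t/5 (J(T, t) = -1 + ((-T + T*t) + T)/5 = -1 + (T*t)/5 = -1 + T*t/5)
(U(1)*J(-4, 0))*o(5) = ((3*1^(3/2))*(-1 + (⅕)*(-4)*0))*7 = ((3*1)*(-1 + 0))*7 = (3*(-1))*7 = -3*7 = -21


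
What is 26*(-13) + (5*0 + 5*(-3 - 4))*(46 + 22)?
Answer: -2718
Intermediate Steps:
26*(-13) + (5*0 + 5*(-3 - 4))*(46 + 22) = -338 + (0 + 5*(-7))*68 = -338 + (0 - 35)*68 = -338 - 35*68 = -338 - 2380 = -2718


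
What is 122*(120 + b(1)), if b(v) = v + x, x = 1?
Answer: 14884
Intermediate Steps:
b(v) = 1 + v (b(v) = v + 1 = 1 + v)
122*(120 + b(1)) = 122*(120 + (1 + 1)) = 122*(120 + 2) = 122*122 = 14884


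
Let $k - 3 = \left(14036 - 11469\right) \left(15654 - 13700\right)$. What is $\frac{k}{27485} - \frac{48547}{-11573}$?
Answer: $\frac{59383568028}{318083905} \approx 186.69$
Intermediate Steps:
$k = 5015921$ ($k = 3 + \left(14036 - 11469\right) \left(15654 - 13700\right) = 3 + 2567 \cdot 1954 = 3 + 5015918 = 5015921$)
$\frac{k}{27485} - \frac{48547}{-11573} = \frac{5015921}{27485} - \frac{48547}{-11573} = 5015921 \cdot \frac{1}{27485} - - \frac{48547}{11573} = \frac{5015921}{27485} + \frac{48547}{11573} = \frac{59383568028}{318083905}$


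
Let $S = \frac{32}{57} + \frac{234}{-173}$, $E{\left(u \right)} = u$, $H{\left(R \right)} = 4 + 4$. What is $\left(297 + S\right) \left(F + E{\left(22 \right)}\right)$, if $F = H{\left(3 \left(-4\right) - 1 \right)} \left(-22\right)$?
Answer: $- \frac{449820910}{9861} \approx -45616.0$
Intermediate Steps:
$H{\left(R \right)} = 8$
$F = -176$ ($F = 8 \left(-22\right) = -176$)
$S = - \frac{7802}{9861}$ ($S = 32 \cdot \frac{1}{57} + 234 \left(- \frac{1}{173}\right) = \frac{32}{57} - \frac{234}{173} = - \frac{7802}{9861} \approx -0.7912$)
$\left(297 + S\right) \left(F + E{\left(22 \right)}\right) = \left(297 - \frac{7802}{9861}\right) \left(-176 + 22\right) = \frac{2920915}{9861} \left(-154\right) = - \frac{449820910}{9861}$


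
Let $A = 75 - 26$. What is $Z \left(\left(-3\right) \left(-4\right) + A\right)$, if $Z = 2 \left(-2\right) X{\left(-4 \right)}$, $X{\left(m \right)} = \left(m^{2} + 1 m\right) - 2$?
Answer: $-2440$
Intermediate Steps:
$A = 49$
$X{\left(m \right)} = -2 + m + m^{2}$ ($X{\left(m \right)} = \left(m^{2} + m\right) - 2 = \left(m + m^{2}\right) - 2 = -2 + m + m^{2}$)
$Z = -40$ ($Z = 2 \left(-2\right) \left(-2 - 4 + \left(-4\right)^{2}\right) = - 4 \left(-2 - 4 + 16\right) = \left(-4\right) 10 = -40$)
$Z \left(\left(-3\right) \left(-4\right) + A\right) = - 40 \left(\left(-3\right) \left(-4\right) + 49\right) = - 40 \left(12 + 49\right) = \left(-40\right) 61 = -2440$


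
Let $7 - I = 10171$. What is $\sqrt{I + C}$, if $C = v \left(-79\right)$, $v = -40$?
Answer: $2 i \sqrt{1751} \approx 83.69 i$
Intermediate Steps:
$I = -10164$ ($I = 7 - 10171 = -10164$)
$C = 3160$ ($C = \left(-40\right) \left(-79\right) = 3160$)
$\sqrt{I + C} = \sqrt{-10164 + 3160} = \sqrt{-7004} = 2 i \sqrt{1751}$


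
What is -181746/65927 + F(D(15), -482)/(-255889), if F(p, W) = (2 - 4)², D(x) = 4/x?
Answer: -46507065902/16869994103 ≈ -2.7568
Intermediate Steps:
F(p, W) = 4 (F(p, W) = (-2)² = 4)
-181746/65927 + F(D(15), -482)/(-255889) = -181746/65927 + 4/(-255889) = -181746*1/65927 + 4*(-1/255889) = -181746/65927 - 4/255889 = -46507065902/16869994103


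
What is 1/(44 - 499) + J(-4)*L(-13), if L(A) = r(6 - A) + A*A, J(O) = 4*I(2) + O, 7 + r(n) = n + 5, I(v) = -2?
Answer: -1015561/455 ≈ -2232.0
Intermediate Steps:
r(n) = -2 + n (r(n) = -7 + (n + 5) = -7 + (5 + n) = -2 + n)
J(O) = -8 + O (J(O) = 4*(-2) + O = -8 + O)
L(A) = 4 + A**2 - A (L(A) = (-2 + (6 - A)) + A*A = (4 - A) + A**2 = 4 + A**2 - A)
1/(44 - 499) + J(-4)*L(-13) = 1/(44 - 499) + (-8 - 4)*(4 + (-13)**2 - 1*(-13)) = 1/(-455) - 12*(4 + 169 + 13) = -1/455 - 12*186 = -1/455 - 2232 = -1015561/455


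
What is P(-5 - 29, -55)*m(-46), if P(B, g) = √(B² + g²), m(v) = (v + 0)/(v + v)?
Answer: √4181/2 ≈ 32.330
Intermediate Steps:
m(v) = ½ (m(v) = v/((2*v)) = v*(1/(2*v)) = ½)
P(-5 - 29, -55)*m(-46) = √((-5 - 29)² + (-55)²)*(½) = √((-34)² + 3025)*(½) = √(1156 + 3025)*(½) = √4181*(½) = √4181/2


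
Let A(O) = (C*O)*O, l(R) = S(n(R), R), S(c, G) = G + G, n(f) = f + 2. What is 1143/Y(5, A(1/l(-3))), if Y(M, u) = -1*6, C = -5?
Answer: -381/2 ≈ -190.50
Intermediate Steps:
n(f) = 2 + f
S(c, G) = 2*G
l(R) = 2*R
A(O) = -5*O² (A(O) = (-5*O)*O = -5*O²)
Y(M, u) = -6
1143/Y(5, A(1/l(-3))) = 1143/(-6) = 1143*(-⅙) = -381/2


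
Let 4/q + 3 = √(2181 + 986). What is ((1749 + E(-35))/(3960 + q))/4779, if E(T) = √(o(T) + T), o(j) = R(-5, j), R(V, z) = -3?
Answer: 607568203/6574123533636 - 583*√3167/19722370600908 - I*√120346/59167111802724 + 1042141*I*√38/19722370600908 ≈ 9.2416e-5 + 3.2573e-7*I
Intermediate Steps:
o(j) = -3
q = 4/(-3 + √3167) (q = 4/(-3 + √(2181 + 986)) = 4/(-3 + √3167) ≈ 0.075081)
E(T) = √(-3 + T)
((1749 + E(-35))/(3960 + q))/4779 = ((1749 + √(-3 - 35))/(3960 + (6/1579 + 2*√3167/1579)))/4779 = ((1749 + √(-38))/(6252846/1579 + 2*√3167/1579))*(1/4779) = ((1749 + I*√38)/(6252846/1579 + 2*√3167/1579))*(1/4779) = (1749 + I*√38)/(4779*(6252846/1579 + 2*√3167/1579))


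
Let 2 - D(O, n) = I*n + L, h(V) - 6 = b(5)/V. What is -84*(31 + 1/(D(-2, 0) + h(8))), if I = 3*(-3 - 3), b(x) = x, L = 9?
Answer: -2380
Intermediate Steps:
h(V) = 6 + 5/V
I = -18 (I = 3*(-6) = -18)
D(O, n) = -7 + 18*n (D(O, n) = 2 - (-18*n + 9) = 2 - (9 - 18*n) = 2 + (-9 + 18*n) = -7 + 18*n)
-84*(31 + 1/(D(-2, 0) + h(8))) = -84*(31 + 1/((-7 + 18*0) + (6 + 5/8))) = -84*(31 + 1/((-7 + 0) + (6 + 5*(⅛)))) = -84*(31 + 1/(-7 + (6 + 5/8))) = -84*(31 + 1/(-7 + 53/8)) = -84*(31 + 1/(-3/8)) = -84*(31 - 8/3) = -84*85/3 = -2380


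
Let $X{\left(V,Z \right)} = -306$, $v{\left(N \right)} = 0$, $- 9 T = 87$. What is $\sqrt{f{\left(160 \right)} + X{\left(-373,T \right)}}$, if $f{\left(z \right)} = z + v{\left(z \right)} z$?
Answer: $i \sqrt{146} \approx 12.083 i$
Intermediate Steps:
$T = - \frac{29}{3}$ ($T = \left(- \frac{1}{9}\right) 87 = - \frac{29}{3} \approx -9.6667$)
$f{\left(z \right)} = z$ ($f{\left(z \right)} = z + 0 z = z + 0 = z$)
$\sqrt{f{\left(160 \right)} + X{\left(-373,T \right)}} = \sqrt{160 - 306} = \sqrt{-146} = i \sqrt{146}$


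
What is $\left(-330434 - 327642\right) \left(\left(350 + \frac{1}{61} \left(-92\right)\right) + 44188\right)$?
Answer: $- \frac{1787812179176}{61} \approx -2.9308 \cdot 10^{10}$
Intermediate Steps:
$\left(-330434 - 327642\right) \left(\left(350 + \frac{1}{61} \left(-92\right)\right) + 44188\right) = - 658076 \left(\left(350 + \frac{1}{61} \left(-92\right)\right) + 44188\right) = - 658076 \left(\left(350 - \frac{92}{61}\right) + 44188\right) = - 658076 \left(\frac{21258}{61} + 44188\right) = \left(-658076\right) \frac{2716726}{61} = - \frac{1787812179176}{61}$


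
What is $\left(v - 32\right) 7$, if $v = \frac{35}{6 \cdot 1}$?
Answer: $- \frac{1099}{6} \approx -183.17$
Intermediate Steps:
$v = \frac{35}{6} \approx 5.8333$
$\left(v - 32\right) 7 = \left(\frac{35}{6} - 32\right) 7 = \left(- \frac{157}{6}\right) 7 = - \frac{1099}{6}$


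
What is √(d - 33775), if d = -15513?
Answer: 2*I*√12322 ≈ 222.01*I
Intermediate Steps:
√(d - 33775) = √(-15513 - 33775) = √(-49288) = 2*I*√12322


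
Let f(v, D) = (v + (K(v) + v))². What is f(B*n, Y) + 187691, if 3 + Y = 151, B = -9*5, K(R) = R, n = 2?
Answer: 260591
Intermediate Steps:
B = -45
Y = 148 (Y = -3 + 151 = 148)
f(v, D) = 9*v² (f(v, D) = (v + (v + v))² = (v + 2*v)² = (3*v)² = 9*v²)
f(B*n, Y) + 187691 = 9*(-45*2)² + 187691 = 9*(-90)² + 187691 = 9*8100 + 187691 = 72900 + 187691 = 260591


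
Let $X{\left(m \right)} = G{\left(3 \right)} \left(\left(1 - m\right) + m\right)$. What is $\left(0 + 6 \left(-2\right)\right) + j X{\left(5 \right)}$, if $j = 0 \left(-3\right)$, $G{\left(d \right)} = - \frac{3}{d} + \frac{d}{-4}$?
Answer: $-12$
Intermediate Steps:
$G{\left(d \right)} = - \frac{3}{d} - \frac{d}{4}$ ($G{\left(d \right)} = - \frac{3}{d} + d \left(- \frac{1}{4}\right) = - \frac{3}{d} - \frac{d}{4}$)
$j = 0$
$X{\left(m \right)} = - \frac{7}{4}$ ($X{\left(m \right)} = \left(- \frac{3}{3} - \frac{3}{4}\right) \left(\left(1 - m\right) + m\right) = \left(\left(-3\right) \frac{1}{3} - \frac{3}{4}\right) 1 = \left(-1 - \frac{3}{4}\right) 1 = \left(- \frac{7}{4}\right) 1 = - \frac{7}{4}$)
$\left(0 + 6 \left(-2\right)\right) + j X{\left(5 \right)} = \left(0 + 6 \left(-2\right)\right) + 0 \left(- \frac{7}{4}\right) = \left(0 - 12\right) + 0 = -12 + 0 = -12$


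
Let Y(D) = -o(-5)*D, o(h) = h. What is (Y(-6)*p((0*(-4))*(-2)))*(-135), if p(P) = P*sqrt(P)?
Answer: 0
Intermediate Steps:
p(P) = P**(3/2)
Y(D) = 5*D (Y(D) = -(-5)*D = 5*D)
(Y(-6)*p((0*(-4))*(-2)))*(-135) = ((5*(-6))*((0*(-4))*(-2))**(3/2))*(-135) = -30*(0*(-2))**(3/2)*(-135) = -30*0**(3/2)*(-135) = -30*0*(-135) = 0*(-135) = 0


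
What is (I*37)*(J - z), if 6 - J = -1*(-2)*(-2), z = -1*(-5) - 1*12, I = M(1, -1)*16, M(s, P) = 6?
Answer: 60384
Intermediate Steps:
I = 96 (I = 6*16 = 96)
z = -7 (z = 5 - 12 = -7)
J = 10 (J = 6 - (-1*(-2))*(-2) = 6 - 2*(-2) = 6 - 1*(-4) = 6 + 4 = 10)
(I*37)*(J - z) = (96*37)*(10 - 1*(-7)) = 3552*(10 + 7) = 3552*17 = 60384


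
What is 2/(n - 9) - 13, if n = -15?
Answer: -157/12 ≈ -13.083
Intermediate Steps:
2/(n - 9) - 13 = 2/(-15 - 9) - 13 = 2/(-24) - 13 = 2*(-1/24) - 13 = -1/12 - 13 = -157/12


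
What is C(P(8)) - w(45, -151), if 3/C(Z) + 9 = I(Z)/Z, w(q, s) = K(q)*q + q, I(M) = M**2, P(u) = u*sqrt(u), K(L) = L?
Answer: -892143/431 + 48*sqrt(2)/431 ≈ -2069.8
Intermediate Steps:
P(u) = u**(3/2)
w(q, s) = q + q**2 (w(q, s) = q*q + q = q**2 + q = q + q**2)
C(Z) = 3/(-9 + Z) (C(Z) = 3/(-9 + Z**2/Z) = 3/(-9 + Z))
C(P(8)) - w(45, -151) = 3/(-9 + 8**(3/2)) - 45*(1 + 45) = 3/(-9 + 16*sqrt(2)) - 45*46 = 3/(-9 + 16*sqrt(2)) - 1*2070 = 3/(-9 + 16*sqrt(2)) - 2070 = -2070 + 3/(-9 + 16*sqrt(2))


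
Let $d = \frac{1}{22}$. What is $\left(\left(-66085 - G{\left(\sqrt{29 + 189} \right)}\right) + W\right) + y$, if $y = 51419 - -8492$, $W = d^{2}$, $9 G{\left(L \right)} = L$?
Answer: $- \frac{2988215}{484} - \frac{\sqrt{218}}{9} \approx -6175.6$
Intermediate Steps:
$d = \frac{1}{22} \approx 0.045455$
$G{\left(L \right)} = \frac{L}{9}$
$W = \frac{1}{484}$ ($W = \left(\frac{1}{22}\right)^{2} = \frac{1}{484} \approx 0.0020661$)
$y = 59911$ ($y = 51419 + 8492 = 59911$)
$\left(\left(-66085 - G{\left(\sqrt{29 + 189} \right)}\right) + W\right) + y = \left(\left(-66085 - \frac{\sqrt{29 + 189}}{9}\right) + \frac{1}{484}\right) + 59911 = \left(\left(-66085 - \frac{\sqrt{218}}{9}\right) + \frac{1}{484}\right) + 59911 = \left(- \frac{31985139}{484} - \frac{\sqrt{218}}{9}\right) + 59911 = - \frac{2988215}{484} - \frac{\sqrt{218}}{9}$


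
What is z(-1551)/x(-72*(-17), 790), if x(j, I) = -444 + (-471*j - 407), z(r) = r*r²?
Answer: 3731087151/577355 ≈ 6462.4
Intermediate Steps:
z(r) = r³
x(j, I) = -851 - 471*j (x(j, I) = -444 + (-407 - 471*j) = -851 - 471*j)
z(-1551)/x(-72*(-17), 790) = (-1551)³/(-851 - (-33912)*(-17)) = -3731087151/(-851 - 471*1224) = -3731087151/(-851 - 576504) = -3731087151/(-577355) = -3731087151*(-1/577355) = 3731087151/577355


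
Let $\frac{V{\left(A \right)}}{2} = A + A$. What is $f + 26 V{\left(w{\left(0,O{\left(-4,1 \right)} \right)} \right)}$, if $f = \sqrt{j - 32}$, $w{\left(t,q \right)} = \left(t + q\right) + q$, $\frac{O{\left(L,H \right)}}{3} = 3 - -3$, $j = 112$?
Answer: $3744 + 4 \sqrt{5} \approx 3752.9$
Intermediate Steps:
$O{\left(L,H \right)} = 18$ ($O{\left(L,H \right)} = 3 \left(3 - -3\right) = 3 \left(3 + 3\right) = 3 \cdot 6 = 18$)
$w{\left(t,q \right)} = t + 2 q$ ($w{\left(t,q \right)} = \left(q + t\right) + q = t + 2 q$)
$V{\left(A \right)} = 4 A$ ($V{\left(A \right)} = 2 \left(A + A\right) = 2 \cdot 2 A = 4 A$)
$f = 4 \sqrt{5}$ ($f = \sqrt{112 - 32} = \sqrt{80} = 4 \sqrt{5} \approx 8.9443$)
$f + 26 V{\left(w{\left(0,O{\left(-4,1 \right)} \right)} \right)} = 4 \sqrt{5} + 26 \cdot 4 \left(0 + 2 \cdot 18\right) = 4 \sqrt{5} + 26 \cdot 4 \left(0 + 36\right) = 4 \sqrt{5} + 26 \cdot 4 \cdot 36 = 4 \sqrt{5} + 26 \cdot 144 = 4 \sqrt{5} + 3744 = 3744 + 4 \sqrt{5}$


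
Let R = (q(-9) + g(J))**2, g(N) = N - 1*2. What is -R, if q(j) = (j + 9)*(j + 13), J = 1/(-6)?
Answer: -169/36 ≈ -4.6944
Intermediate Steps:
J = -1/6 ≈ -0.16667
q(j) = (9 + j)*(13 + j)
g(N) = -2 + N (g(N) = N - 2 = -2 + N)
R = 169/36 (R = ((117 + (-9)**2 + 22*(-9)) + (-2 - 1/6))**2 = ((117 + 81 - 198) - 13/6)**2 = (0 - 13/6)**2 = (-13/6)**2 = 169/36 ≈ 4.6944)
-R = -1*169/36 = -169/36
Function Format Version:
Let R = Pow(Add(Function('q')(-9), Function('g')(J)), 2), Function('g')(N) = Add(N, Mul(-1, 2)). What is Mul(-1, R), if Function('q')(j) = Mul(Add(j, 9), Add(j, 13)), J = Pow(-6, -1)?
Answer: Rational(-169, 36) ≈ -4.6944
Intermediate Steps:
J = Rational(-1, 6) ≈ -0.16667
Function('q')(j) = Mul(Add(9, j), Add(13, j))
Function('g')(N) = Add(-2, N) (Function('g')(N) = Add(N, -2) = Add(-2, N))
R = Rational(169, 36) (R = Pow(Add(Add(117, Pow(-9, 2), Mul(22, -9)), Add(-2, Rational(-1, 6))), 2) = Pow(Add(Add(117, 81, -198), Rational(-13, 6)), 2) = Pow(Add(0, Rational(-13, 6)), 2) = Pow(Rational(-13, 6), 2) = Rational(169, 36) ≈ 4.6944)
Mul(-1, R) = Mul(-1, Rational(169, 36)) = Rational(-169, 36)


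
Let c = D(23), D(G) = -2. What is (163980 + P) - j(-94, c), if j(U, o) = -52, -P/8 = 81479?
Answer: -487800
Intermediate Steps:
P = -651832 (P = -8*81479 = -651832)
c = -2
(163980 + P) - j(-94, c) = (163980 - 651832) - 1*(-52) = -487852 + 52 = -487800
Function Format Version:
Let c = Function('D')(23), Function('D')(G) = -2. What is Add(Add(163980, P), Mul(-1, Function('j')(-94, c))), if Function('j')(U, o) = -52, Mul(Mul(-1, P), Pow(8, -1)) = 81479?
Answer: -487800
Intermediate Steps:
P = -651832 (P = Mul(-8, 81479) = -651832)
c = -2
Add(Add(163980, P), Mul(-1, Function('j')(-94, c))) = Add(Add(163980, -651832), Mul(-1, -52)) = Add(-487852, 52) = -487800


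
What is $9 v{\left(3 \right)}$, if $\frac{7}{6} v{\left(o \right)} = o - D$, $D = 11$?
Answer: $- \frac{432}{7} \approx -61.714$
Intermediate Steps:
$v{\left(o \right)} = - \frac{66}{7} + \frac{6 o}{7}$ ($v{\left(o \right)} = \frac{6 \left(o - 11\right)}{7} = \frac{6 \left(-11 + o\right)}{7} = - \frac{66}{7} + \frac{6 o}{7}$)
$9 v{\left(3 \right)} = 9 \left(- \frac{66}{7} + \frac{6}{7} \cdot 3\right) = 9 \left(- \frac{66}{7} + \frac{18}{7}\right) = 9 \left(- \frac{48}{7}\right) = - \frac{432}{7}$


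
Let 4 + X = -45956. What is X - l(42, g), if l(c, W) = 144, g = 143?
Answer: -46104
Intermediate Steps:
X = -45960 (X = -4 - 45956 = -45960)
X - l(42, g) = -45960 - 1*144 = -45960 - 144 = -46104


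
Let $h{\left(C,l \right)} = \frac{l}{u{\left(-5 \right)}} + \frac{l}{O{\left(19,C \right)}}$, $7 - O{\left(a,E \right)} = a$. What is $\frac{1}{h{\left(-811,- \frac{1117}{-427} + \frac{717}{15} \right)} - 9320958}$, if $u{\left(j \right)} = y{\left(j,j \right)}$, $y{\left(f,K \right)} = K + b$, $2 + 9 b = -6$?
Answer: $- \frac{96990}{904040954257} \approx -1.0728 \cdot 10^{-7}$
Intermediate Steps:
$b = - \frac{8}{9}$ ($b = - \frac{2}{9} + \frac{1}{9} \left(-6\right) = - \frac{2}{9} - \frac{2}{3} = - \frac{8}{9} \approx -0.88889$)
$y{\left(f,K \right)} = - \frac{8}{9} + K$ ($y{\left(f,K \right)} = K - \frac{8}{9} = - \frac{8}{9} + K$)
$O{\left(a,E \right)} = 7 - a$
$u{\left(j \right)} = - \frac{8}{9} + j$
$h{\left(C,l \right)} = - \frac{161 l}{636}$ ($h{\left(C,l \right)} = \frac{l}{- \frac{8}{9} - 5} + \frac{l}{7 - 19} = \frac{l}{- \frac{53}{9}} + \frac{l}{7 - 19} = l \left(- \frac{9}{53}\right) + \frac{l}{-12} = - \frac{9 l}{53} + l \left(- \frac{1}{12}\right) = - \frac{9 l}{53} - \frac{l}{12} = - \frac{161 l}{636}$)
$\frac{1}{h{\left(-811,- \frac{1117}{-427} + \frac{717}{15} \right)} - 9320958} = \frac{1}{- \frac{161 \left(- \frac{1117}{-427} + \frac{717}{15}\right)}{636} - 9320958} = \frac{1}{- \frac{161 \left(\left(-1117\right) \left(- \frac{1}{427}\right) + 717 \cdot \frac{1}{15}\right)}{636} - 9320958} = \frac{1}{- \frac{161 \left(\frac{1117}{427} + \frac{239}{5}\right)}{636} - 9320958} = \frac{1}{\left(- \frac{161}{636}\right) \frac{107638}{2135} - 9320958} = \frac{1}{- \frac{1237837}{96990} - 9320958} = \frac{1}{- \frac{904040954257}{96990}} = - \frac{96990}{904040954257}$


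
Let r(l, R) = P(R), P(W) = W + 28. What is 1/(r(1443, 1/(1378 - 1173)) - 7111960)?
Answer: -205/1457946059 ≈ -1.4061e-7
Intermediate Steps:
P(W) = 28 + W
r(l, R) = 28 + R
1/(r(1443, 1/(1378 - 1173)) - 7111960) = 1/((28 + 1/(1378 - 1173)) - 7111960) = 1/((28 + 1/205) - 7111960) = 1/(5741/205 - 7111960) = 1/(-1457946059/205) = -205/1457946059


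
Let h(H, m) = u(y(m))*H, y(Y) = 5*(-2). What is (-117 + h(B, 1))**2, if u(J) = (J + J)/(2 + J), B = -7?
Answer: 72361/4 ≈ 18090.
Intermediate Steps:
y(Y) = -10
u(J) = 2*J/(2 + J) (u(J) = (2*J)/(2 + J) = 2*J/(2 + J))
h(H, m) = 5*H/2 (h(H, m) = (2*(-10)/(2 - 10))*H = (2*(-10)/(-8))*H = (2*(-10)*(-1/8))*H = 5*H/2)
(-117 + h(B, 1))**2 = (-117 + (5/2)*(-7))**2 = (-117 - 35/2)**2 = (-269/2)**2 = 72361/4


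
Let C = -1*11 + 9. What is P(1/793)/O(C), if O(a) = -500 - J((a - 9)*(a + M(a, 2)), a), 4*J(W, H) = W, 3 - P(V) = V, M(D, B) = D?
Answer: -2378/405223 ≈ -0.0058684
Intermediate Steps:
P(V) = 3 - V
J(W, H) = W/4
C = -2 (C = -11 + 9 = -2)
O(a) = -500 - a*(-9 + a)/2 (O(a) = -500 - (a - 9)*(a + a)/4 = -500 - (-9 + a)*(2*a)/4 = -500 - 2*a*(-9 + a)/4 = -500 - a*(-9 + a)/2)
P(1/793)/O(C) = (3 - 1/793)/(-500 - ½*(-2)² + (9/2)*(-2)) = (3 - 1*1/793)/(-500 - ½*4 - 9) = (3 - 1/793)/(-500 - 2 - 9) = (2378/793)/(-511) = (2378/793)*(-1/511) = -2378/405223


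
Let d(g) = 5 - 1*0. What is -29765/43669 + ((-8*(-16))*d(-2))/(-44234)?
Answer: -672286585/965827273 ≈ -0.69607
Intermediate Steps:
d(g) = 5 (d(g) = 5 + 0 = 5)
-29765/43669 + ((-8*(-16))*d(-2))/(-44234) = -29765/43669 + (-8*(-16)*5)/(-44234) = -29765*1/43669 + (128*5)*(-1/44234) = -29765/43669 + 640*(-1/44234) = -29765/43669 - 320/22117 = -672286585/965827273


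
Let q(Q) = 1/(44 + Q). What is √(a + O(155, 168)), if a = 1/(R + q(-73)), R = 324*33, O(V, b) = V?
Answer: 3*√1655772043082/310067 ≈ 12.450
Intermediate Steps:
R = 10692
a = 29/310067 (a = 1/(10692 + 1/(44 - 73)) = 1/(10692 + 1/(-29)) = 1/(10692 - 1/29) = 1/(310067/29) = 29/310067 ≈ 9.3528e-5)
√(a + O(155, 168)) = √(29/310067 + 155) = √(48060414/310067) = 3*√1655772043082/310067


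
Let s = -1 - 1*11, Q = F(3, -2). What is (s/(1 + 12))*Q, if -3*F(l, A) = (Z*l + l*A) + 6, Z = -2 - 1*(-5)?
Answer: 36/13 ≈ 2.7692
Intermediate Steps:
Z = 3 (Z = -2 + 5 = 3)
F(l, A) = -2 - l - A*l/3 (F(l, A) = -((3*l + l*A) + 6)/3 = -((3*l + A*l) + 6)/3 = -(6 + 3*l + A*l)/3 = -2 - l - A*l/3)
Q = -3 (Q = -2 - 1*3 - ⅓*(-2)*3 = -2 - 3 + 2 = -3)
s = -12 (s = -1 - 11 = -12)
(s/(1 + 12))*Q = -12/(1 + 12)*(-3) = -12/13*(-3) = 36/13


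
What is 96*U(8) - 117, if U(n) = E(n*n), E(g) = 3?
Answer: 171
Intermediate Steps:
U(n) = 3
96*U(8) - 117 = 96*3 - 117 = 288 - 117 = 171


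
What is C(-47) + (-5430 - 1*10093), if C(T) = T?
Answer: -15570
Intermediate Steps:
C(-47) + (-5430 - 1*10093) = -47 + (-5430 - 1*10093) = -47 + (-5430 - 10093) = -47 - 15523 = -15570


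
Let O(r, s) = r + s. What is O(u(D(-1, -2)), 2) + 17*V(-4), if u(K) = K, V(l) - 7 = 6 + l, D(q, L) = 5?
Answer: 160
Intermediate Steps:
V(l) = 13 + l (V(l) = 7 + (6 + l) = 13 + l)
O(u(D(-1, -2)), 2) + 17*V(-4) = (5 + 2) + 17*(13 - 4) = 7 + 17*9 = 7 + 153 = 160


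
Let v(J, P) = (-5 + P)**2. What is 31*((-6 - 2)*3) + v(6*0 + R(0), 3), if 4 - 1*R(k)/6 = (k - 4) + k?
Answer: -740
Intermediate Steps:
R(k) = 48 - 12*k (R(k) = 24 - 6*((k - 4) + k) = 24 - 6*((-4 + k) + k) = 24 - 6*(-4 + 2*k) = 24 + (24 - 12*k) = 48 - 12*k)
31*((-6 - 2)*3) + v(6*0 + R(0), 3) = 31*((-6 - 2)*3) + (-5 + 3)**2 = 31*(-8*3) + (-2)**2 = 31*(-24) + 4 = -744 + 4 = -740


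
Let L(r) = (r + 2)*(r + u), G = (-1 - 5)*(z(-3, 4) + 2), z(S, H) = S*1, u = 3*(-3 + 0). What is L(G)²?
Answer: 576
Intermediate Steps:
u = -9 (u = 3*(-3) = -9)
z(S, H) = S
G = 6 (G = (-1 - 5)*(-3 + 2) = -6*(-1) = 6)
L(r) = (-9 + r)*(2 + r) (L(r) = (r + 2)*(r - 9) = (2 + r)*(-9 + r) = (-9 + r)*(2 + r))
L(G)² = (-18 + 6² - 7*6)² = (-18 + 36 - 42)² = (-24)² = 576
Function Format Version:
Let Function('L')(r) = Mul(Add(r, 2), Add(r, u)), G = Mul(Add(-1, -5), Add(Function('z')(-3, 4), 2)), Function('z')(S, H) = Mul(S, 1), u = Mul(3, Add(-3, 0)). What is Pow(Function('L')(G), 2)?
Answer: 576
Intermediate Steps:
u = -9 (u = Mul(3, -3) = -9)
Function('z')(S, H) = S
G = 6 (G = Mul(Add(-1, -5), Add(-3, 2)) = Mul(-6, -1) = 6)
Function('L')(r) = Mul(Add(-9, r), Add(2, r)) (Function('L')(r) = Mul(Add(r, 2), Add(r, -9)) = Mul(Add(2, r), Add(-9, r)) = Mul(Add(-9, r), Add(2, r)))
Pow(Function('L')(G), 2) = Pow(Add(-18, Pow(6, 2), Mul(-7, 6)), 2) = Pow(Add(-18, 36, -42), 2) = Pow(-24, 2) = 576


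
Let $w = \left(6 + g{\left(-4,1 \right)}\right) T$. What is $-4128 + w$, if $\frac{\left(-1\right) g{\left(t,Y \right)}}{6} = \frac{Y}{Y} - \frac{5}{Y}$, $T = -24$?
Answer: $-4848$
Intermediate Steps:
$g{\left(t,Y \right)} = -6 + \frac{30}{Y}$ ($g{\left(t,Y \right)} = - 6 \left(\frac{Y}{Y} - \frac{5}{Y}\right) = - 6 \left(1 - \frac{5}{Y}\right) = -6 + \frac{30}{Y}$)
$w = -720$ ($w = \left(6 - \left(6 - \frac{30}{1}\right)\right) \left(-24\right) = \left(6 + \left(-6 + 30 \cdot 1\right)\right) \left(-24\right) = \left(6 + \left(-6 + 30\right)\right) \left(-24\right) = \left(6 + 24\right) \left(-24\right) = 30 \left(-24\right) = -720$)
$-4128 + w = -4128 - 720 = -4848$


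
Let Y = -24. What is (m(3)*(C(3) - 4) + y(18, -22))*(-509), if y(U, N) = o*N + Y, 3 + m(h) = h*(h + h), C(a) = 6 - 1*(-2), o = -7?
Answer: -96710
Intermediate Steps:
C(a) = 8 (C(a) = 6 + 2 = 8)
m(h) = -3 + 2*h**2 (m(h) = -3 + h*(h + h) = -3 + h*(2*h) = -3 + 2*h**2)
y(U, N) = -24 - 7*N (y(U, N) = -7*N - 24 = -24 - 7*N)
(m(3)*(C(3) - 4) + y(18, -22))*(-509) = ((-3 + 2*3**2)*(8 - 4) + (-24 - 7*(-22)))*(-509) = ((-3 + 2*9)*4 + (-24 + 154))*(-509) = ((-3 + 18)*4 + 130)*(-509) = (15*4 + 130)*(-509) = (60 + 130)*(-509) = 190*(-509) = -96710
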